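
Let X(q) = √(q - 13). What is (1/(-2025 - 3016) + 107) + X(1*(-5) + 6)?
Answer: 539386/5041 + 2*I*√3 ≈ 107.0 + 3.4641*I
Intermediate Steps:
X(q) = √(-13 + q)
(1/(-2025 - 3016) + 107) + X(1*(-5) + 6) = (1/(-2025 - 3016) + 107) + √(-13 + (1*(-5) + 6)) = (1/(-5041) + 107) + √(-13 + (-5 + 6)) = (-1/5041 + 107) + √(-13 + 1) = 539386/5041 + √(-12) = 539386/5041 + 2*I*√3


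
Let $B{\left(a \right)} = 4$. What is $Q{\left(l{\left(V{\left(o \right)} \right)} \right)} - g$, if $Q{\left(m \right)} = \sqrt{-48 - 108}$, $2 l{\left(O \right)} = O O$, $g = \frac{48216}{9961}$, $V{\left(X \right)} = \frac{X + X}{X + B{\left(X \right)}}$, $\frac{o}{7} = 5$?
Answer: $- \frac{6888}{1423} + 2 i \sqrt{39} \approx -4.8405 + 12.49 i$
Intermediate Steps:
$o = 35$ ($o = 7 \cdot 5 = 35$)
$V{\left(X \right)} = \frac{2 X}{4 + X}$ ($V{\left(X \right)} = \frac{X + X}{X + 4} = \frac{2 X}{4 + X}$)
$g = \frac{6888}{1423}$ ($g = 48216 \cdot \frac{1}{9961} = \frac{6888}{1423} \approx 4.8405$)
$l{\left(O \right)} = \frac{O^{2}}{2}$ ($l{\left(O \right)} = \frac{O O}{2} = \frac{O^{2}}{2}$)
$Q{\left(m \right)} = 2 i \sqrt{39}$ ($Q{\left(m \right)} = \sqrt{-156} = 2 i \sqrt{39}$)
$Q{\left(l{\left(V{\left(o \right)} \right)} \right)} - g = 2 i \sqrt{39} - \frac{6888}{1423} = - \frac{6888}{1423} + 2 i \sqrt{39}$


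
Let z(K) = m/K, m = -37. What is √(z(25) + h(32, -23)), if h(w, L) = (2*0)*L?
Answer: I*√37/5 ≈ 1.2166*I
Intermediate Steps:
h(w, L) = 0 (h(w, L) = 0*L = 0)
z(K) = -37/K
√(z(25) + h(32, -23)) = √(-37/25 + 0) = √(-37/25) = I*√37/5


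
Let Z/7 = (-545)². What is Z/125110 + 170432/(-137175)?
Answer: 52777616621/3432392850 ≈ 15.376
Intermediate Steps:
Z = 2079175 (Z = 7*(-545)² = 7*297025 = 2079175)
Z/125110 + 170432/(-137175) = 2079175/125110 + 170432/(-137175) = 2079175*(1/125110) + 170432*(-1/137175) = 415835/25022 - 170432/137175 = 52777616621/3432392850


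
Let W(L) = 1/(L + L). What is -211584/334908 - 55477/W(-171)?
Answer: 529521179174/27909 ≈ 1.8973e+7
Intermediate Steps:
W(L) = 1/(2*L)
-211584/334908 - 55477/W(-171) = -211584/334908 - 55477/((½)/(-171)) = -211584*1/334908 - 55477/((½)*(-1/171)) = -17632/27909 - 55477/(-1/342) = -17632/27909 - 55477*(-342) = -17632/27909 + 18973134 = 529521179174/27909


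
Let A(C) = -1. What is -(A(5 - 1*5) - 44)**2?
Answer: -2025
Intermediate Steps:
-(A(5 - 1*5) - 44)**2 = -(-1 - 44)**2 = -1*(-45)**2 = -1*2025 = -2025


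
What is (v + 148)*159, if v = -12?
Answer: 21624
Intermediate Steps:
(v + 148)*159 = (-12 + 148)*159 = 136*159 = 21624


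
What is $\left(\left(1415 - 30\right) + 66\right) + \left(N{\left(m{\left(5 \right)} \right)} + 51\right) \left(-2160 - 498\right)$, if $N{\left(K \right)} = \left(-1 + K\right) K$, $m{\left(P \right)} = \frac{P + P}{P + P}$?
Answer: $-134107$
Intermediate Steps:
$m{\left(P \right)} = 1$ ($m{\left(P \right)} = \frac{2 P}{2 P} = 2 P \frac{1}{2 P} = 1$)
$N{\left(K \right)} = K \left(-1 + K\right)$
$\left(\left(1415 - 30\right) + 66\right) + \left(N{\left(m{\left(5 \right)} \right)} + 51\right) \left(-2160 - 498\right) = \left(\left(1415 - 30\right) + 66\right) + \left(1 \left(-1 + 1\right) + 51\right) \left(-2160 - 498\right) = \left(1385 + 66\right) + \left(1 \cdot 0 + 51\right) \left(-2658\right) = 1451 + \left(0 + 51\right) \left(-2658\right) = 1451 + 51 \left(-2658\right) = 1451 - 135558 = -134107$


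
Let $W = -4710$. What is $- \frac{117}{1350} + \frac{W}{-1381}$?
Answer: $\frac{688547}{207150} \approx 3.3239$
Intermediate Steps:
$- \frac{117}{1350} + \frac{W}{-1381} = - \frac{117}{1350} - \frac{4710}{-1381} = \left(-117\right) \frac{1}{1350} - - \frac{4710}{1381} = - \frac{13}{150} + \frac{4710}{1381} = \frac{688547}{207150}$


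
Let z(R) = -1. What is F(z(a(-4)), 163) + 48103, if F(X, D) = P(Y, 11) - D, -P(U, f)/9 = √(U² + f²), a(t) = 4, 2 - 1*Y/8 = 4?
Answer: 47940 - 9*√377 ≈ 47765.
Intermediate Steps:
Y = -16 (Y = 16 - 8*4 = 16 - 32 = -16)
P(U, f) = -9*√(U² + f²)
F(X, D) = -D - 9*√377 (F(X, D) = -9*√((-16)² + 11²) - D = -9*√(256 + 121) - D = -9*√377 - D = -D - 9*√377)
F(z(a(-4)), 163) + 48103 = (-1*163 - 9*√377) + 48103 = (-163 - 9*√377) + 48103 = 47940 - 9*√377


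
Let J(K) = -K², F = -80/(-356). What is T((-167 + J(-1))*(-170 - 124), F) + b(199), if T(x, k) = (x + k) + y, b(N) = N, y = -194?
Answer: 4396353/89 ≈ 49397.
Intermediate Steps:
F = 20/89 (F = -80*(-1/356) = 20/89 ≈ 0.22472)
T(x, k) = -194 + k + x (T(x, k) = (x + k) - 194 = (k + x) - 194 = -194 + k + x)
T((-167 + J(-1))*(-170 - 124), F) + b(199) = (-194 + 20/89 + (-167 - 1*(-1)²)*(-170 - 124)) + 199 = (-194 + 20/89 + (-167 - 1*1)*(-294)) + 199 = (-194 + 20/89 + (-167 - 1)*(-294)) + 199 = (-194 + 20/89 - 168*(-294)) + 199 = (-194 + 20/89 + 49392) + 199 = 4378642/89 + 199 = 4396353/89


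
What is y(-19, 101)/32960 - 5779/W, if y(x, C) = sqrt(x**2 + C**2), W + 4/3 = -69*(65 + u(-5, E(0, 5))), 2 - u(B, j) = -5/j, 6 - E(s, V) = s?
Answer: 34674/28091 + sqrt(10562)/32960 ≈ 1.2375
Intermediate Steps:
E(s, V) = 6 - s
u(B, j) = 2 + 5/j (u(B, j) = 2 - (-5)/j = 2 + 5/j)
W = -28091/6 (W = -4/3 - 69*(65 + (2 + 5/(6 - 1*0))) = -4/3 - 69*(65 + (2 + 5/(6 + 0))) = -4/3 - 69*(65 + (2 + 5/6)) = -4/3 - 69*(65 + 17/6) = -4/3 - 69*407/6 = -4/3 - 9361/2 = -28091/6 ≈ -4681.8)
y(x, C) = sqrt(C**2 + x**2)
y(-19, 101)/32960 - 5779/W = sqrt(101**2 + (-19)**2)/32960 - 5779/(-28091/6) = sqrt(10201 + 361)*(1/32960) - 5779*(-6/28091) = sqrt(10562)*(1/32960) + 34674/28091 = sqrt(10562)/32960 + 34674/28091 = 34674/28091 + sqrt(10562)/32960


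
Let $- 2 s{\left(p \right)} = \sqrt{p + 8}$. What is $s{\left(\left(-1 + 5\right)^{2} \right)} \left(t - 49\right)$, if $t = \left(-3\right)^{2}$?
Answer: $40 \sqrt{6} \approx 97.98$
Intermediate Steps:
$t = 9$
$s{\left(p \right)} = - \frac{\sqrt{8 + p}}{2}$ ($s{\left(p \right)} = - \frac{\sqrt{p + 8}}{2} = - \frac{\sqrt{8 + p}}{2}$)
$s{\left(\left(-1 + 5\right)^{2} \right)} \left(t - 49\right) = - \frac{\sqrt{8 + \left(-1 + 5\right)^{2}}}{2} \left(9 - 49\right) = - \frac{\sqrt{8 + 4^{2}}}{2} \left(-40\right) = - \frac{\sqrt{8 + 16}}{2} \left(-40\right) = - \frac{\sqrt{24}}{2} \left(-40\right) = - \frac{2 \sqrt{6}}{2} \left(-40\right) = - \sqrt{6} \left(-40\right) = 40 \sqrt{6}$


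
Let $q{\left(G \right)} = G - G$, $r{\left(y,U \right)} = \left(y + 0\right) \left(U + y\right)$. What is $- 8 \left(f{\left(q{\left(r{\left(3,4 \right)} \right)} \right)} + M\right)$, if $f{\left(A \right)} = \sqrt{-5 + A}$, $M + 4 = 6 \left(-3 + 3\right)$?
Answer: $32 - 8 i \sqrt{5} \approx 32.0 - 17.889 i$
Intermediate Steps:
$r{\left(y,U \right)} = y \left(U + y\right)$
$q{\left(G \right)} = 0$
$M = -4$ ($M = -4 + 6 \left(-3 + 3\right) = -4 + 6 \cdot 0 = -4 + 0 = -4$)
$- 8 \left(f{\left(q{\left(r{\left(3,4 \right)} \right)} \right)} + M\right) = - 8 \left(\sqrt{-5 + 0} - 4\right) = - 8 \left(\sqrt{-5} - 4\right) = - 8 \left(i \sqrt{5} - 4\right) = - 8 \left(-4 + i \sqrt{5}\right) = 32 - 8 i \sqrt{5}$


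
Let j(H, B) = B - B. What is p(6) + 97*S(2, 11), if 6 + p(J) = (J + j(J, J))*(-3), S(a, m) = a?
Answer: 170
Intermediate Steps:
j(H, B) = 0
p(J) = -6 - 3*J (p(J) = -6 + (J + 0)*(-3) = -6 + J*(-3) = -6 - 3*J)
p(6) + 97*S(2, 11) = (-6 - 3*6) + 97*2 = (-6 - 18) + 194 = -24 + 194 = 170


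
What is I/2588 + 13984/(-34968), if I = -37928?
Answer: -42576778/2828037 ≈ -15.055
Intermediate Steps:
I/2588 + 13984/(-34968) = -37928/2588 + 13984/(-34968) = -37928*1/2588 + 13984*(-1/34968) = -9482/647 - 1748/4371 = -42576778/2828037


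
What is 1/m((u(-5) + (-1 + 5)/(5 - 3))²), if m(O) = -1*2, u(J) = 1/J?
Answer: -½ ≈ -0.50000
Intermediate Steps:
u(J) = 1/J
m(O) = -2
1/m((u(-5) + (-1 + 5)/(5 - 3))²) = 1/(-2) = -½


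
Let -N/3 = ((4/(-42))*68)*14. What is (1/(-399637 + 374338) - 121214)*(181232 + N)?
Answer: -556598893512448/25299 ≈ -2.2001e+10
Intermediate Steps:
N = 272 (N = -3*(4/(-42))*68*14 = -3*(4*(-1/42))*68*14 = -3*(-2/21*68)*14 = -(-136)*14/7 = -3*(-272/3) = 272)
(1/(-399637 + 374338) - 121214)*(181232 + N) = (1/(-399637 + 374338) - 121214)*(181232 + 272) = (1/(-25299) - 121214)*181504 = (-1/25299 - 121214)*181504 = -3066592987/25299*181504 = -556598893512448/25299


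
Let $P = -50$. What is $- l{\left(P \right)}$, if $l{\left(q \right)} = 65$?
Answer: $-65$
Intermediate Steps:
$- l{\left(P \right)} = \left(-1\right) 65 = -65$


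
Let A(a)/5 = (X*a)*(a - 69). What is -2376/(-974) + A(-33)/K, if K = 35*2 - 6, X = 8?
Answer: 4102857/1948 ≈ 2106.2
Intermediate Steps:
K = 64 (K = 70 - 6 = 64)
A(a) = 40*a*(-69 + a) (A(a) = 5*((8*a)*(a - 69)) = 5*((8*a)*(-69 + a)) = 5*(8*a*(-69 + a)) = 40*a*(-69 + a))
-2376/(-974) + A(-33)/K = -2376/(-974) + (40*(-33)*(-69 - 33))/64 = -2376*(-1/974) + (40*(-33)*(-102))*(1/64) = 1188/487 + 134640*(1/64) = 1188/487 + 8415/4 = 4102857/1948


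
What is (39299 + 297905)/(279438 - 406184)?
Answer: -168602/63373 ≈ -2.6605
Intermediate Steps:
(39299 + 297905)/(279438 - 406184) = 337204/(-126746) = 337204*(-1/126746) = -168602/63373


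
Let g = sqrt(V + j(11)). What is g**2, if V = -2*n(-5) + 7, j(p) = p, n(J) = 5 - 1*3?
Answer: 14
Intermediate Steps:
n(J) = 2 (n(J) = 5 - 3 = 2)
V = 3 (V = -2*2 + 7 = -4 + 7 = 3)
g = sqrt(14) (g = sqrt(3 + 11) = sqrt(14) ≈ 3.7417)
g**2 = (sqrt(14))**2 = 14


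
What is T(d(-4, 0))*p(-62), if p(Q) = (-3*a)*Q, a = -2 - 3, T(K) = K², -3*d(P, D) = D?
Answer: 0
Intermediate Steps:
d(P, D) = -D/3
a = -5
p(Q) = 15*Q (p(Q) = (-3*(-5))*Q = 15*Q)
T(d(-4, 0))*p(-62) = (-⅓*0)²*(15*(-62)) = 0²*(-930) = 0*(-930) = 0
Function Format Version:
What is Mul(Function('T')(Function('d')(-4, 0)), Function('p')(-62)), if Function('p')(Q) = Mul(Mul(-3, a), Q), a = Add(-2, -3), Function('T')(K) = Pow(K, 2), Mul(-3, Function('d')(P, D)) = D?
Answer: 0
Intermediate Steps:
Function('d')(P, D) = Mul(Rational(-1, 3), D)
a = -5
Function('p')(Q) = Mul(15, Q) (Function('p')(Q) = Mul(Mul(-3, -5), Q) = Mul(15, Q))
Mul(Function('T')(Function('d')(-4, 0)), Function('p')(-62)) = Mul(Pow(Mul(Rational(-1, 3), 0), 2), Mul(15, -62)) = Mul(Pow(0, 2), -930) = Mul(0, -930) = 0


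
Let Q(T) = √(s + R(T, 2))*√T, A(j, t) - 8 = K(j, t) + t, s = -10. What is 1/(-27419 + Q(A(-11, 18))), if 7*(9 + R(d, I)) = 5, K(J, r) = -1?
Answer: -191933/5262614127 - 40*I*√14/5262614127 ≈ -3.6471e-5 - 2.844e-8*I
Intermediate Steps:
R(d, I) = -58/7 (R(d, I) = -9 + (⅐)*5 = -9 + 5/7 = -58/7)
A(j, t) = 7 + t (A(j, t) = 8 + (-1 + t) = 7 + t)
Q(T) = 8*I*√14*√T/7 (Q(T) = √(-10 - 58/7)*√T = √(-128/7)*√T = (8*I*√14/7)*√T = 8*I*√14*√T/7)
1/(-27419 + Q(A(-11, 18))) = 1/(-27419 + 8*I*√14*√(7 + 18)/7) = 1/(-27419 + 8*I*√14*√25/7) = 1/(-27419 + (8/7)*I*√14*5) = 1/(-27419 + 40*I*√14/7)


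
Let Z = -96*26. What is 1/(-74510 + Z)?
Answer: -1/77006 ≈ -1.2986e-5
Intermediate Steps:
Z = -2496
1/(-74510 + Z) = 1/(-74510 - 2496) = 1/(-77006) = -1/77006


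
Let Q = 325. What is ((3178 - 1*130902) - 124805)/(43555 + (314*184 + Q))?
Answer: -252529/101656 ≈ -2.4842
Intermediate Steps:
((3178 - 1*130902) - 124805)/(43555 + (314*184 + Q)) = ((3178 - 1*130902) - 124805)/(43555 + (314*184 + 325)) = ((3178 - 130902) - 124805)/(43555 + (57776 + 325)) = (-127724 - 124805)/(43555 + 58101) = -252529/101656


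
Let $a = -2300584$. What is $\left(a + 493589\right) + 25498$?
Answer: $-1781497$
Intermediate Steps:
$\left(a + 493589\right) + 25498 = \left(-2300584 + 493589\right) + 25498 = -1806995 + 25498 = -1781497$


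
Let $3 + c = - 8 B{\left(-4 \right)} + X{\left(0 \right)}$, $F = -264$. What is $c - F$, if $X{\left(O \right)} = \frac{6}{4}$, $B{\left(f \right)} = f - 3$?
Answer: $\frac{637}{2} \approx 318.5$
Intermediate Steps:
$B{\left(f \right)} = -3 + f$ ($B{\left(f \right)} = f - 3 = -3 + f$)
$X{\left(O \right)} = \frac{3}{2}$ ($X{\left(O \right)} = 6 \cdot \frac{1}{4} = \frac{3}{2}$)
$c = \frac{109}{2}$ ($c = -3 - \left(- \frac{3}{2} + 8 \left(-3 - 4\right)\right) = -3 + \left(\left(-8\right) \left(-7\right) + \frac{3}{2}\right) = -3 + \left(56 + \frac{3}{2}\right) = -3 + \frac{115}{2} = \frac{109}{2} \approx 54.5$)
$c - F = \frac{109}{2} - -264 = \frac{109}{2} + 264 = \frac{637}{2}$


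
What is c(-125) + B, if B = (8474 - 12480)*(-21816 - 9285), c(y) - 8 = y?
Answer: 124590489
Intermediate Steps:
c(y) = 8 + y
B = 124590606 (B = -4006*(-31101) = 124590606)
c(-125) + B = (8 - 125) + 124590606 = -117 + 124590606 = 124590489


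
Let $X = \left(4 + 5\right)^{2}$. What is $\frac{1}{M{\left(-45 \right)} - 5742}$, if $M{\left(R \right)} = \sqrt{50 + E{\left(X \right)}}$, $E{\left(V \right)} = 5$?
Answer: $- \frac{522}{2997319} - \frac{\sqrt{55}}{32970509} \approx -0.00017438$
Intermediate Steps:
$X = 81$ ($X = 9^{2} = 81$)
$M{\left(R \right)} = \sqrt{55}$ ($M{\left(R \right)} = \sqrt{50 + 5} = \sqrt{55}$)
$\frac{1}{M{\left(-45 \right)} - 5742} = \frac{1}{\sqrt{55} - 5742} = \frac{1}{-5742 + \sqrt{55}}$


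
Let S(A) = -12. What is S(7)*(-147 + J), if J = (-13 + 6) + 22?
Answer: 1584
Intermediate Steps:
J = 15 (J = -7 + 22 = 15)
S(7)*(-147 + J) = -12*(-147 + 15) = -12*(-132) = 1584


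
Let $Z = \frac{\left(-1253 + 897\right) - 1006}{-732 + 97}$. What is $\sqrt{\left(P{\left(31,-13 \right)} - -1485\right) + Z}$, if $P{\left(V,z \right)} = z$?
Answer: $\frac{\sqrt{594412070}}{635} \approx 38.395$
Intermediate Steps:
$Z = \frac{1362}{635}$ ($Z = \frac{-356 - 1006}{-635} = \left(-1362\right) \left(- \frac{1}{635}\right) = \frac{1362}{635} \approx 2.1449$)
$\sqrt{\left(P{\left(31,-13 \right)} - -1485\right) + Z} = \sqrt{\left(-13 - -1485\right) + \frac{1362}{635}} = \sqrt{\left(-13 + 1485\right) + \frac{1362}{635}} = \sqrt{1472 + \frac{1362}{635}} = \sqrt{\frac{936082}{635}} = \frac{\sqrt{594412070}}{635}$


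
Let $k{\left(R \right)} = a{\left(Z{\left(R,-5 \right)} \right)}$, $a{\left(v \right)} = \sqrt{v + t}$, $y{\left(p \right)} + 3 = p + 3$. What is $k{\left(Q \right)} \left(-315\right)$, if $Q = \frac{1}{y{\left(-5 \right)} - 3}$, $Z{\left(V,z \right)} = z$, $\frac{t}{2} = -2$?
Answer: $- 945 i \approx - 945.0 i$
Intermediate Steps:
$t = -4$ ($t = 2 \left(-2\right) = -4$)
$y{\left(p \right)} = p$ ($y{\left(p \right)} = -3 + \left(p + 3\right) = -3 + \left(3 + p\right) = p$)
$Q = - \frac{1}{8}$ ($Q = \frac{1}{-5 - 3} = \frac{1}{-8} = - \frac{1}{8} \approx -0.125$)
$a{\left(v \right)} = \sqrt{-4 + v}$ ($a{\left(v \right)} = \sqrt{v - 4} = \sqrt{-4 + v}$)
$k{\left(R \right)} = 3 i$ ($k{\left(R \right)} = \sqrt{-4 - 5} = \sqrt{-9} = 3 i$)
$k{\left(Q \right)} \left(-315\right) = 3 i \left(-315\right) = - 945 i$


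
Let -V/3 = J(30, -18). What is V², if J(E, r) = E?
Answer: 8100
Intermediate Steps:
V = -90 (V = -3*30 = -90)
V² = (-90)² = 8100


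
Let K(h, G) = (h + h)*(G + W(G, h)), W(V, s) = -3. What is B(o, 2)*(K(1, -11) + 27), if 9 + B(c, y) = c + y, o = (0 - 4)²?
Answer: -9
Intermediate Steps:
K(h, G) = 2*h*(-3 + G) (K(h, G) = (h + h)*(G - 3) = (2*h)*(-3 + G) = 2*h*(-3 + G))
o = 16 (o = (-4)² = 16)
B(c, y) = -9 + c + y (B(c, y) = -9 + (c + y) = -9 + c + y)
B(o, 2)*(K(1, -11) + 27) = (-9 + 16 + 2)*(2*1*(-3 - 11) + 27) = 9*(2*1*(-14) + 27) = 9*(-28 + 27) = 9*(-1) = -9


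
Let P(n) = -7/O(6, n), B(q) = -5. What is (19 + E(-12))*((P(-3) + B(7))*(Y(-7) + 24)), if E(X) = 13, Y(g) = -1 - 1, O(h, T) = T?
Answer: -5632/3 ≈ -1877.3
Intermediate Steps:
Y(g) = -2
P(n) = -7/n
(19 + E(-12))*((P(-3) + B(7))*(Y(-7) + 24)) = (19 + 13)*((-7/(-3) - 5)*(-2 + 24)) = 32*((-7*(-1/3) - 5)*22) = 32*((7/3 - 5)*22) = 32*(-8/3*22) = 32*(-176/3) = -5632/3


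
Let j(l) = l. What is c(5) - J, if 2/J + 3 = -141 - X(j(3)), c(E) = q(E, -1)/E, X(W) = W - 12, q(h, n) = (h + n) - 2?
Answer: 56/135 ≈ 0.41481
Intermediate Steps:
q(h, n) = -2 + h + n
X(W) = -12 + W
c(E) = (-3 + E)/E (c(E) = (-2 + E - 1)/E = (-3 + E)/E)
J = -2/135 (J = 2/(-3 + (-141 - (-12 + 3))) = 2/(-3 + (-141 - 1*(-9))) = 2/(-3 + (-141 + 9)) = 2/(-3 - 132) = 2/(-135) = 2*(-1/135) = -2/135 ≈ -0.014815)
c(5) - J = (-3 + 5)/5 - 1*(-2/135) = (⅕)*2 + 2/135 = ⅖ + 2/135 = 56/135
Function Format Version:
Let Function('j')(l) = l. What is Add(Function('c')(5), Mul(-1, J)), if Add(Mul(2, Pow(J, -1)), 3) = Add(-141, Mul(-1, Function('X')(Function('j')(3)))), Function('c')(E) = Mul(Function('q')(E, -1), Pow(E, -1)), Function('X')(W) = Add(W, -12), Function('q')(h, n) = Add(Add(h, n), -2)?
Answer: Rational(56, 135) ≈ 0.41481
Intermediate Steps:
Function('q')(h, n) = Add(-2, h, n)
Function('X')(W) = Add(-12, W)
Function('c')(E) = Mul(Pow(E, -1), Add(-3, E)) (Function('c')(E) = Mul(Add(-2, E, -1), Pow(E, -1)) = Mul(Add(-3, E), Pow(E, -1)) = Mul(Pow(E, -1), Add(-3, E)))
J = Rational(-2, 135) (J = Mul(2, Pow(Add(-3, Add(-141, Mul(-1, Add(-12, 3)))), -1)) = Mul(2, Pow(Add(-3, Add(-141, Mul(-1, -9))), -1)) = Mul(2, Pow(Add(-3, Add(-141, 9)), -1)) = Mul(2, Pow(Add(-3, -132), -1)) = Mul(2, Pow(-135, -1)) = Mul(2, Rational(-1, 135)) = Rational(-2, 135) ≈ -0.014815)
Add(Function('c')(5), Mul(-1, J)) = Add(Mul(Pow(5, -1), Add(-3, 5)), Mul(-1, Rational(-2, 135))) = Add(Mul(Rational(1, 5), 2), Rational(2, 135)) = Add(Rational(2, 5), Rational(2, 135)) = Rational(56, 135)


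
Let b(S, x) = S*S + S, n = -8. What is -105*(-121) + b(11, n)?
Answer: 12837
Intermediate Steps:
b(S, x) = S + S² (b(S, x) = S² + S = S + S²)
-105*(-121) + b(11, n) = -105*(-121) + 11*(1 + 11) = 12705 + 11*12 = 12705 + 132 = 12837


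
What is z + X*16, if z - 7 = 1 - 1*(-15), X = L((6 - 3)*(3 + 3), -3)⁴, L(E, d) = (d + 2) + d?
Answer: 4119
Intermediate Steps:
L(E, d) = 2 + 2*d (L(E, d) = (2 + d) + d = 2 + 2*d)
X = 256 (X = (2 + 2*(-3))⁴ = (2 - 6)⁴ = (-4)⁴ = 256)
z = 23 (z = 7 + (1 - 1*(-15)) = 7 + (1 + 15) = 7 + 16 = 23)
z + X*16 = 23 + 256*16 = 23 + 4096 = 4119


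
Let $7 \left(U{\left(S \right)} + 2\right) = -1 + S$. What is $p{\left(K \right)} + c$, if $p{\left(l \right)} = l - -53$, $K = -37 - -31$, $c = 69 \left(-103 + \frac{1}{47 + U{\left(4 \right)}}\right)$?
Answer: $- \frac{748199}{106} \approx -7058.5$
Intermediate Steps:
$U{\left(S \right)} = - \frac{15}{7} + \frac{S}{7}$ ($U{\left(S \right)} = -2 + \frac{-1 + S}{7} = -2 + \left(- \frac{1}{7} + \frac{S}{7}\right) = - \frac{15}{7} + \frac{S}{7}$)
$c = - \frac{753181}{106}$ ($c = 69 \left(-103 + \frac{1}{47 + \left(- \frac{15}{7} + \frac{1}{7} \cdot 4\right)}\right) = 69 \left(-103 + \frac{1}{47 + \left(- \frac{15}{7} + \frac{4}{7}\right)}\right) = 69 \left(-103 + \frac{1}{47 - \frac{11}{7}}\right) = 69 \left(-103 + \frac{1}{\frac{318}{7}}\right) = 69 \left(-103 + \frac{7}{318}\right) = 69 \left(- \frac{32747}{318}\right) = - \frac{753181}{106} \approx -7105.5$)
$K = -6$ ($K = -37 + 31 = -6$)
$p{\left(l \right)} = 53 + l$ ($p{\left(l \right)} = l + 53 = 53 + l$)
$p{\left(K \right)} + c = \left(53 - 6\right) - \frac{753181}{106} = 47 - \frac{753181}{106} = - \frac{748199}{106}$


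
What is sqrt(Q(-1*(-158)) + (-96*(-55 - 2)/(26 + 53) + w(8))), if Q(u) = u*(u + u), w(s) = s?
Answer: 4*sqrt(19505179)/79 ≈ 223.62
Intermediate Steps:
Q(u) = 2*u**2 (Q(u) = u*(2*u) = 2*u**2)
sqrt(Q(-1*(-158)) + (-96*(-55 - 2)/(26 + 53) + w(8))) = sqrt(2*(-1*(-158))**2 + (-96*(-55 - 2)/(26 + 53) + 8)) = sqrt(2*158**2 + (-(-5472)/79 + 8)) = sqrt(2*24964 + (-(-5472)/79 + 8)) = sqrt(49928 + (-96*(-57/79) + 8)) = sqrt(49928 + (5472/79 + 8)) = sqrt(49928 + 6104/79) = sqrt(3950416/79) = 4*sqrt(19505179)/79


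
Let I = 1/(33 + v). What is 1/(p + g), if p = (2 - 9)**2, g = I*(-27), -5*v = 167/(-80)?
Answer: 13367/644183 ≈ 0.020750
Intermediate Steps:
v = 167/400 (v = -167/(5*(-80)) = -167*(-1)/(5*80) = -1/5*(-167/80) = 167/400 ≈ 0.41750)
I = 400/13367 (I = 1/(33 + 167/400) = 1/(13367/400) = 400/13367 ≈ 0.029924)
g = -10800/13367 (g = (400/13367)*(-27) = -10800/13367 ≈ -0.80796)
p = 49 (p = (-7)**2 = 49)
1/(p + g) = 1/(49 - 10800/13367) = 1/(644183/13367) = 13367/644183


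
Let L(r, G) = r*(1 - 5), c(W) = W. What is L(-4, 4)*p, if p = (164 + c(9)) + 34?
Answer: 3312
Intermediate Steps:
L(r, G) = -4*r (L(r, G) = r*(-4) = -4*r)
p = 207 (p = (164 + 9) + 34 = 173 + 34 = 207)
L(-4, 4)*p = -4*(-4)*207 = 16*207 = 3312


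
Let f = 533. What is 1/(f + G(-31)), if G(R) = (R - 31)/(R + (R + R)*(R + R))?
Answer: 123/65557 ≈ 0.0018762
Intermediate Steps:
G(R) = (-31 + R)/(R + 4*R²) (G(R) = (-31 + R)/(R + (2*R)*(2*R)) = (-31 + R)/(R + 4*R²))
1/(f + G(-31)) = 1/(533 + (-31 - 31)/((-31)*(1 + 4*(-31)))) = 1/(533 - 1/31*(-62)/(1 - 124)) = 1/(533 - 1/31*(-62)/(-123)) = 1/(533 - 1/31*(-1/123)*(-62)) = 1/(533 - 2/123) = 1/(65557/123) = 123/65557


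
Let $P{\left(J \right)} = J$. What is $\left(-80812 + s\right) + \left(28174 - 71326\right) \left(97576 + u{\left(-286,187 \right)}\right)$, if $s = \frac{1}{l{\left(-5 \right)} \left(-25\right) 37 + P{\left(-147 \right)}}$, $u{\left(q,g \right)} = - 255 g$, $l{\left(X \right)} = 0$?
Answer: $- \frac{316487654869}{147} \approx -2.153 \cdot 10^{9}$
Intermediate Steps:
$s = - \frac{1}{147}$ ($s = \frac{1}{0 \left(-25\right) 37 - 147} = \frac{1}{0 \cdot 37 - 147} = \frac{1}{0 - 147} = \frac{1}{-147} = - \frac{1}{147} \approx -0.0068027$)
$\left(-80812 + s\right) + \left(28174 - 71326\right) \left(97576 + u{\left(-286,187 \right)}\right) = \left(-80812 - \frac{1}{147}\right) + \left(28174 - 71326\right) \left(97576 - 47685\right) = - \frac{11879365}{147} - 43152 \left(97576 - 47685\right) = - \frac{11879365}{147} - 2152896432 = - \frac{316487654869}{147}$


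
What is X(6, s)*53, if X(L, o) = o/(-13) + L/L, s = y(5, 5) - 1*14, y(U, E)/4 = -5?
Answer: 2491/13 ≈ 191.62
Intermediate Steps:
y(U, E) = -20 (y(U, E) = 4*(-5) = -20)
s = -34 (s = -20 - 1*14 = -20 - 14 = -34)
X(L, o) = 1 - o/13 (X(L, o) = o*(-1/13) + 1 = -o/13 + 1 = 1 - o/13)
X(6, s)*53 = (1 - 1/13*(-34))*53 = (1 + 34/13)*53 = (47/13)*53 = 2491/13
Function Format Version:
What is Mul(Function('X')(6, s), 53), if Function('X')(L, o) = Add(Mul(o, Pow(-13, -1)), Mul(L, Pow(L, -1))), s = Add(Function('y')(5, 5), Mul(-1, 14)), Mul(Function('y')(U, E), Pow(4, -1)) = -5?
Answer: Rational(2491, 13) ≈ 191.62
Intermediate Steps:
Function('y')(U, E) = -20 (Function('y')(U, E) = Mul(4, -5) = -20)
s = -34 (s = Add(-20, Mul(-1, 14)) = Add(-20, -14) = -34)
Function('X')(L, o) = Add(1, Mul(Rational(-1, 13), o)) (Function('X')(L, o) = Add(Mul(o, Rational(-1, 13)), 1) = Add(Mul(Rational(-1, 13), o), 1) = Add(1, Mul(Rational(-1, 13), o)))
Mul(Function('X')(6, s), 53) = Mul(Add(1, Mul(Rational(-1, 13), -34)), 53) = Mul(Add(1, Rational(34, 13)), 53) = Mul(Rational(47, 13), 53) = Rational(2491, 13)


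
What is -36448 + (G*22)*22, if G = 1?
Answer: -35964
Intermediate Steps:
-36448 + (G*22)*22 = -36448 + (1*22)*22 = -36448 + 22*22 = -36448 + 484 = -35964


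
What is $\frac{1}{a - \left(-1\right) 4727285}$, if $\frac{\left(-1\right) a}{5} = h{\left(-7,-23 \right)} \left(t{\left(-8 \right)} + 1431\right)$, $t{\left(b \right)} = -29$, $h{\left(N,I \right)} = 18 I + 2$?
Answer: $\frac{1}{7615405} \approx 1.3131 \cdot 10^{-7}$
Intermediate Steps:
$h{\left(N,I \right)} = 2 + 18 I$
$a = 2888120$ ($a = - 5 \left(2 + 18 \left(-23\right)\right) \left(-29 + 1431\right) = - 5 \left(2 - 414\right) 1402 = - 5 \left(\left(-412\right) 1402\right) = \left(-5\right) \left(-577624\right) = 2888120$)
$\frac{1}{a - \left(-1\right) 4727285} = \frac{1}{2888120 - \left(-1\right) 4727285} = \frac{1}{2888120 - -4727285} = \frac{1}{2888120 + 4727285} = \frac{1}{7615405}$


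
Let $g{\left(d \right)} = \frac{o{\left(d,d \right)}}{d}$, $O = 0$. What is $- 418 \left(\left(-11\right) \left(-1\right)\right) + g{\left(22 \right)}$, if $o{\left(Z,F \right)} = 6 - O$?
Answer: $- \frac{50575}{11} \approx -4597.7$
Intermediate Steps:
$o{\left(Z,F \right)} = 6$ ($o{\left(Z,F \right)} = 6 - 0 = 6 + 0 = 6$)
$g{\left(d \right)} = \frac{6}{d}$
$- 418 \left(\left(-11\right) \left(-1\right)\right) + g{\left(22 \right)} = - 418 \left(\left(-11\right) \left(-1\right)\right) + \frac{6}{22} = \left(-418\right) 11 + 6 \cdot \frac{1}{22} = -4598 + \frac{3}{11} = - \frac{50575}{11}$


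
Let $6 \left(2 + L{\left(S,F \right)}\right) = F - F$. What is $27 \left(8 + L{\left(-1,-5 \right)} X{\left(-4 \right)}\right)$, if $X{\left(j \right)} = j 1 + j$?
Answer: $648$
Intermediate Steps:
$L{\left(S,F \right)} = -2$ ($L{\left(S,F \right)} = -2 + \frac{F - F}{6} = -2 + \frac{1}{6} \cdot 0 = -2 + 0 = -2$)
$X{\left(j \right)} = 2 j$ ($X{\left(j \right)} = j + j = 2 j$)
$27 \left(8 + L{\left(-1,-5 \right)} X{\left(-4 \right)}\right) = 27 \left(8 - 2 \cdot 2 \left(-4\right)\right) = 27 \left(8 - -16\right) = 27 \left(8 + 16\right) = 27 \cdot 24 = 648$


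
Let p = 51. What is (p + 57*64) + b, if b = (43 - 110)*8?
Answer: 3163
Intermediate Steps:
b = -536 (b = -67*8 = -536)
(p + 57*64) + b = (51 + 57*64) - 536 = (51 + 3648) - 536 = 3699 - 536 = 3163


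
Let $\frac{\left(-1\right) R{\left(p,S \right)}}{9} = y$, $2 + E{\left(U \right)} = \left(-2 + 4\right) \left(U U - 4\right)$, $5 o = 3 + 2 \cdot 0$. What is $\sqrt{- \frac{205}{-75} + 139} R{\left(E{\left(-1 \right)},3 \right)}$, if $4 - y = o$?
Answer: $- \frac{51 \sqrt{31890}}{25} \approx -364.3$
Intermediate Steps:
$o = \frac{3}{5}$ ($o = \frac{3 + 2 \cdot 0}{5} = \frac{3 + 0}{5} = \frac{1}{5} \cdot 3 = \frac{3}{5} \approx 0.6$)
$y = \frac{17}{5}$ ($y = 4 - \frac{3}{5} = \frac{17}{5} \approx 3.4$)
$E{\left(U \right)} = -10 + 2 U^{2}$ ($E{\left(U \right)} = -2 + \left(-2 + 4\right) \left(U U - 4\right) = -2 + 2 \left(U^{2} - 4\right) = -2 + 2 \left(-4 + U^{2}\right) = -2 + \left(-8 + 2 U^{2}\right) = -10 + 2 U^{2}$)
$R{\left(p,S \right)} = - \frac{153}{5}$ ($R{\left(p,S \right)} = \left(-9\right) \frac{17}{5} = - \frac{153}{5}$)
$\sqrt{- \frac{205}{-75} + 139} R{\left(E{\left(-1 \right)},3 \right)} = \sqrt{- \frac{205}{-75} + 139} \left(- \frac{153}{5}\right) = \sqrt{\left(-205\right) \left(- \frac{1}{75}\right) + 139} \left(- \frac{153}{5}\right) = \sqrt{\frac{41}{15} + 139} \left(- \frac{153}{5}\right) = \sqrt{\frac{2126}{15}} \left(- \frac{153}{5}\right) = \frac{\sqrt{31890}}{15} \left(- \frac{153}{5}\right) = - \frac{51 \sqrt{31890}}{25}$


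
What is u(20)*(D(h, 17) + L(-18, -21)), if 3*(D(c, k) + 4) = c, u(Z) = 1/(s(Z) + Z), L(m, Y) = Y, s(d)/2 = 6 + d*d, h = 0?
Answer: -25/832 ≈ -0.030048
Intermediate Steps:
s(d) = 12 + 2*d² (s(d) = 2*(6 + d*d) = 2*(6 + d²) = 12 + 2*d²)
u(Z) = 1/(12 + Z + 2*Z²) (u(Z) = 1/((12 + 2*Z²) + Z) = 1/(12 + Z + 2*Z²))
D(c, k) = -4 + c/3
u(20)*(D(h, 17) + L(-18, -21)) = ((-4 + (⅓)*0) - 21)/(12 + 20 + 2*20²) = ((-4 + 0) - 21)/(12 + 20 + 2*400) = (-4 - 21)/(12 + 20 + 800) = -25/832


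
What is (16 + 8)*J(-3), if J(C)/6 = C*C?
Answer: 1296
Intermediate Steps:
J(C) = 6*C² (J(C) = 6*(C*C) = 6*C²)
(16 + 8)*J(-3) = (16 + 8)*(6*(-3)²) = 24*(6*9) = 24*54 = 1296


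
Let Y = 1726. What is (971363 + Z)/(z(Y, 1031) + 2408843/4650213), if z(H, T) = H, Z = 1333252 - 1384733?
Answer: 4277647234866/8028676481 ≈ 532.80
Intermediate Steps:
Z = -51481
(971363 + Z)/(z(Y, 1031) + 2408843/4650213) = (971363 - 51481)/(1726 + 2408843/4650213) = 919882/(1726 + 2408843*(1/4650213)) = 919882/(1726 + 2408843/4650213) = 919882/(8028676481/4650213) = 919882*(4650213/8028676481) = 4277647234866/8028676481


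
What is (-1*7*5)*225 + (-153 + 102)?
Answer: -7926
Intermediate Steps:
(-1*7*5)*225 + (-153 + 102) = -7*5*225 - 51 = -35*225 - 51 = -7875 - 51 = -7926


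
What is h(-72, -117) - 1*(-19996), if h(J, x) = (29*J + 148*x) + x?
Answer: 475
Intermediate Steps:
h(J, x) = 29*J + 149*x
h(-72, -117) - 1*(-19996) = (29*(-72) + 149*(-117)) - 1*(-19996) = (-2088 - 17433) + 19996 = -19521 + 19996 = 475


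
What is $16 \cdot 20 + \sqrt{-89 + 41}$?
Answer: $320 + 4 i \sqrt{3} \approx 320.0 + 6.9282 i$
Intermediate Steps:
$16 \cdot 20 + \sqrt{-89 + 41} = 320 + \sqrt{-48} = 320 + 4 i \sqrt{3}$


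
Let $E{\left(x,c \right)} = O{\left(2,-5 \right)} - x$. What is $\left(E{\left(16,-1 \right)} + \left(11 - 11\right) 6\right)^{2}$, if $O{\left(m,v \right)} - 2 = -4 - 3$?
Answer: $441$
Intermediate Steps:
$O{\left(m,v \right)} = -5$ ($O{\left(m,v \right)} = 2 - 7 = -5$)
$E{\left(x,c \right)} = -5 - x$
$\left(E{\left(16,-1 \right)} + \left(11 - 11\right) 6\right)^{2} = \left(\left(-5 - 16\right) + \left(11 - 11\right) 6\right)^{2} = \left(\left(-5 - 16\right) + 0 \cdot 6\right)^{2} = \left(-21 + 0\right)^{2} = \left(-21\right)^{2} = 441$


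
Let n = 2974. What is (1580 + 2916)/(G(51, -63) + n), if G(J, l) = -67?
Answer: 4496/2907 ≈ 1.5466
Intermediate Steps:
(1580 + 2916)/(G(51, -63) + n) = (1580 + 2916)/(-67 + 2974) = 4496/2907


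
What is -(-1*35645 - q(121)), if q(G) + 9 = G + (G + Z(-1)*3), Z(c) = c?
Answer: 35875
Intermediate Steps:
q(G) = -12 + 2*G (q(G) = -9 + (G + (G - 1*3)) = -9 + (G + (G - 3)) = -9 + (G + (-3 + G)) = -9 + (-3 + 2*G) = -12 + 2*G)
-(-1*35645 - q(121)) = -(-1*35645 - (-12 + 2*121)) = -(-35645 - (-12 + 242)) = -(-35645 - 1*230) = -(-35645 - 230) = -1*(-35875) = 35875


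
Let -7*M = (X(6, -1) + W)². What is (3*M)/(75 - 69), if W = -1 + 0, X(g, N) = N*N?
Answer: 0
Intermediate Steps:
X(g, N) = N²
W = -1
M = 0 (M = -((-1)² - 1)²/7 = -(1 - 1)²/7 = -⅐*0² = -⅐*0 = 0)
(3*M)/(75 - 69) = (3*0)/(75 - 69) = 0/6 = 0*(⅙) = 0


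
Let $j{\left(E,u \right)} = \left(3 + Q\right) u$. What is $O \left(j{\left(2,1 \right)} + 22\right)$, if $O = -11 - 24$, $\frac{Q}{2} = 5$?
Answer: $-1225$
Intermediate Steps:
$Q = 10$ ($Q = 2 \cdot 5 = 10$)
$j{\left(E,u \right)} = 13 u$ ($j{\left(E,u \right)} = \left(3 + 10\right) u = 13 u$)
$O = -35$
$O \left(j{\left(2,1 \right)} + 22\right) = - 35 \left(13 \cdot 1 + 22\right) = - 35 \left(13 + 22\right) = \left(-35\right) 35 = -1225$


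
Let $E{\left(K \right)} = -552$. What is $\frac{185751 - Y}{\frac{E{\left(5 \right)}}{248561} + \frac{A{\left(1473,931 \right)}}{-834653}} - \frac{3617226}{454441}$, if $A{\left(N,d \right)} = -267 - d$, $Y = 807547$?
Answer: $\frac{1274402283267095644360}{1609831339363} \approx 7.9164 \cdot 10^{8}$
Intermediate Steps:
$\frac{185751 - Y}{\frac{E{\left(5 \right)}}{248561} + \frac{A{\left(1473,931 \right)}}{-834653}} - \frac{3617226}{454441} = \frac{185751 - 807547}{- \frac{552}{248561} + \frac{-267 - 931}{-834653}} - \frac{3617226}{454441} = \frac{185751 - 807547}{\left(-552\right) \frac{1}{248561} + \left(-267 - 931\right) \left(- \frac{1}{834653}\right)} - \frac{3617226}{454441} = - \frac{621796}{- \frac{24}{10807} - - \frac{1198}{834653}} - \frac{3617226}{454441} = - \frac{621796}{- \frac{24}{10807} + \frac{1198}{834653}} - \frac{3617226}{454441} = - \frac{621796}{- \frac{7084886}{9020094971}} - \frac{3617226}{454441} = \left(-621796\right) \left(- \frac{9020094971}{7084886}\right) - \frac{3617226}{454441} = \frac{2804329486293958}{3542443} - \frac{3617226}{454441} = \frac{1274402283267095644360}{1609831339363}$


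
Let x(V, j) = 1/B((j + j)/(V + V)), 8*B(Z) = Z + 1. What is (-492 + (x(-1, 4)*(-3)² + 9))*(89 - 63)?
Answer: -13182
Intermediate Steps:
B(Z) = ⅛ + Z/8 (B(Z) = (Z + 1)/8 = (1 + Z)/8 = ⅛ + Z/8)
x(V, j) = 1/(⅛ + j/(8*V)) (x(V, j) = 1/(⅛ + ((j + j)/(V + V))/8) = 1/(⅛ + ((2*j)/((2*V)))/8) = 1/(⅛ + ((2*j)*(1/(2*V)))/8) = 1/(⅛ + (j/V)/8) = 1/(⅛ + j/(8*V)))
(-492 + (x(-1, 4)*(-3)² + 9))*(89 - 63) = (-492 + ((8*(-1)/(-1 + 4))*(-3)² + 9))*(89 - 63) = (-492 + ((8*(-1)/3)*9 + 9))*26 = (-492 + ((8*(-1)*(⅓))*9 + 9))*26 = (-492 + (-8/3*9 + 9))*26 = (-492 + (-24 + 9))*26 = (-492 - 15)*26 = -507*26 = -13182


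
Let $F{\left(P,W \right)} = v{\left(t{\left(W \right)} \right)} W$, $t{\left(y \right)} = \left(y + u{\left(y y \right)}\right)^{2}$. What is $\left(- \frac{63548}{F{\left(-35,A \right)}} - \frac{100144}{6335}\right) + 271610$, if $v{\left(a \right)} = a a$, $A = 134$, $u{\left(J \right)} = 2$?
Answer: $\frac{19718212291892632271}{72601745090560} \approx 2.7159 \cdot 10^{5}$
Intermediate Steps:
$t{\left(y \right)} = \left(2 + y\right)^{2}$ ($t{\left(y \right)} = \left(y + 2\right)^{2} = \left(2 + y\right)^{2}$)
$v{\left(a \right)} = a^{2}$
$F{\left(P,W \right)} = W \left(2 + W\right)^{4}$ ($F{\left(P,W \right)} = \left(\left(2 + W\right)^{2}\right)^{2} W = \left(2 + W\right)^{4} W = W \left(2 + W\right)^{4}$)
$\left(- \frac{63548}{F{\left(-35,A \right)}} - \frac{100144}{6335}\right) + 271610 = \left(- \frac{63548}{134 \left(2 + 134\right)^{4}} - \frac{100144}{6335}\right) + 271610 = \left(- \frac{63548}{134 \cdot 136^{4}} - \frac{100144}{6335}\right) + 271610 = \left(- \frac{63548}{134 \cdot 342102016} - \frac{100144}{6335}\right) + 271610 = \left(- \frac{63548}{45841670144} - \frac{100144}{6335}\right) + 271610 = \left(\left(-63548\right) \frac{1}{45841670144} - \frac{100144}{6335}\right) + 271610 = \left(- \frac{15887}{11460417536} - \frac{100144}{6335}\right) + 271610 = - \frac{1147692154369329}{72601745090560} + 271610 = \frac{19718212291892632271}{72601745090560}$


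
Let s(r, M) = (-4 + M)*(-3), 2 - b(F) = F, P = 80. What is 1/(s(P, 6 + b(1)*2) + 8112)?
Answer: 1/8100 ≈ 0.00012346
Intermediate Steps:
b(F) = 2 - F
s(r, M) = 12 - 3*M
1/(s(P, 6 + b(1)*2) + 8112) = 1/((12 - 3*(6 + (2 - 1*1)*2)) + 8112) = 1/((12 - 3*(6 + (2 - 1)*2)) + 8112) = 1/((12 - 3*(6 + 1*2)) + 8112) = 1/((12 - 3*(6 + 2)) + 8112) = 1/((12 - 3*8) + 8112) = 1/((12 - 24) + 8112) = 1/(-12 + 8112) = 1/8100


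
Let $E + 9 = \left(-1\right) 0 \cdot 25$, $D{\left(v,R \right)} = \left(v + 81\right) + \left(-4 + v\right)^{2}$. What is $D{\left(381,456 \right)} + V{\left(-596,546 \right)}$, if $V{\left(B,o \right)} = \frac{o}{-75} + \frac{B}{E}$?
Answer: $\frac{32096237}{225} \approx 1.4265 \cdot 10^{5}$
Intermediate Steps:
$D{\left(v,R \right)} = 81 + v + \left(-4 + v\right)^{2}$ ($D{\left(v,R \right)} = \left(81 + v\right) + \left(-4 + v\right)^{2} = 81 + v + \left(-4 + v\right)^{2}$)
$E = -9$ ($E = -9 + \left(-1\right) 0 \cdot 25 = -9 + 0 \cdot 25 = -9 + 0 = -9$)
$V{\left(B,o \right)} = - \frac{B}{9} - \frac{o}{75}$ ($V{\left(B,o \right)} = \frac{o}{-75} + \frac{B}{-9} = o \left(- \frac{1}{75}\right) + B \left(- \frac{1}{9}\right) = - \frac{o}{75} - \frac{B}{9} = - \frac{B}{9} - \frac{o}{75}$)
$D{\left(381,456 \right)} + V{\left(-596,546 \right)} = \left(81 + 381 + \left(-4 + 381\right)^{2}\right) - - \frac{13262}{225} = \left(81 + 381 + 377^{2}\right) + \left(\frac{596}{9} - \frac{182}{25}\right) = \left(81 + 381 + 142129\right) + \frac{13262}{225} = 142591 + \frac{13262}{225} = \frac{32096237}{225}$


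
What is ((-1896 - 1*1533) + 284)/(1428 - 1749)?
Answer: 3145/321 ≈ 9.7975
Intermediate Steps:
((-1896 - 1*1533) + 284)/(1428 - 1749) = ((-1896 - 1533) + 284)/(-321) = (-3429 + 284)*(-1/321) = -3145*(-1/321) = 3145/321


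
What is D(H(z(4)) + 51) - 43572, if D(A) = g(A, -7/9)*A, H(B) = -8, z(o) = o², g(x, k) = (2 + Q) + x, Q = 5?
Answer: -41422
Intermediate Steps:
g(x, k) = 7 + x (g(x, k) = (2 + 5) + x = 7 + x)
D(A) = A*(7 + A) (D(A) = (7 + A)*A = A*(7 + A))
D(H(z(4)) + 51) - 43572 = (-8 + 51)*(7 + (-8 + 51)) - 43572 = 43*(7 + 43) - 43572 = 43*50 - 43572 = 2150 - 43572 = -41422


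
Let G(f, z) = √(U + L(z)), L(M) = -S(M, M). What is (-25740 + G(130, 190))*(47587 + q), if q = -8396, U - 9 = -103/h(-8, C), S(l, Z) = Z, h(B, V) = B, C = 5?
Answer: -1008776340 + 39191*I*√2690/4 ≈ -1.0088e+9 + 5.0816e+5*I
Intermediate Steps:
U = 175/8 (U = 9 - 103/(-8) = 9 - 103*(-⅛) = 9 + 103/8 = 175/8 ≈ 21.875)
L(M) = -M
G(f, z) = √(175/8 - z)
(-25740 + G(130, 190))*(47587 + q) = (-25740 + √(350 - 16*190)/4)*(47587 - 8396) = (-25740 + √(350 - 3040)/4)*39191 = (-25740 + √(-2690)/4)*39191 = (-25740 + (I*√2690)/4)*39191 = (-25740 + I*√2690/4)*39191 = -1008776340 + 39191*I*√2690/4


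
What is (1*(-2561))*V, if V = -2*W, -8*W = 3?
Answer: -7683/4 ≈ -1920.8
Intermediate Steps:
W = -3/8 (W = -1/8*3 = -3/8 ≈ -0.37500)
V = 3/4 (V = -2*(-3/8) = 3/4 ≈ 0.75000)
(1*(-2561))*V = (1*(-2561))*(3/4) = -2561*3/4 = -7683/4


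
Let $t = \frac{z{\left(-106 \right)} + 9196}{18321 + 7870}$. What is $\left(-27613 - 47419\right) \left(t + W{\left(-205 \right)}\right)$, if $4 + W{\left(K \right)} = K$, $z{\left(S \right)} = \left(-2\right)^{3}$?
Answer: $\frac{410029696392}{26191} \approx 1.5655 \cdot 10^{7}$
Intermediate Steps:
$z{\left(S \right)} = -8$
$W{\left(K \right)} = -4 + K$
$t = \frac{9188}{26191}$ ($t = \frac{-8 + 9196}{18321 + 7870} = \frac{9188}{26191} \approx 0.35081$)
$\left(-27613 - 47419\right) \left(t + W{\left(-205 \right)}\right) = \left(-27613 - 47419\right) \left(\frac{9188}{26191} - 209\right) = - 75032 \left(\frac{9188}{26191} - 209\right) = \left(-75032\right) \left(- \frac{5464731}{26191}\right) = \frac{410029696392}{26191}$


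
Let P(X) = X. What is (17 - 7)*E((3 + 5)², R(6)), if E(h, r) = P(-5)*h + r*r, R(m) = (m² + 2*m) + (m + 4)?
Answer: 30440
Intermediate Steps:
R(m) = 4 + m² + 3*m (R(m) = (m² + 2*m) + (4 + m) = 4 + m² + 3*m)
E(h, r) = r² - 5*h (E(h, r) = -5*h + r*r = -5*h + r² = r² - 5*h)
(17 - 7)*E((3 + 5)², R(6)) = (17 - 7)*((4 + 6² + 3*6)² - 5*(3 + 5)²) = 10*((4 + 36 + 18)² - 5*8²) = 10*(58² - 5*64) = 10*(3364 - 320) = 10*3044 = 30440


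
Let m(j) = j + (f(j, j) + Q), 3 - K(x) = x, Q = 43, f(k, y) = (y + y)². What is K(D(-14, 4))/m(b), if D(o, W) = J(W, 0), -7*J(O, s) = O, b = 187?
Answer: 25/980742 ≈ 2.5491e-5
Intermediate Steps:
f(k, y) = 4*y² (f(k, y) = (2*y)² = 4*y²)
J(O, s) = -O/7
D(o, W) = -W/7
K(x) = 3 - x
m(j) = 43 + j + 4*j² (m(j) = j + (4*j² + 43) = j + (43 + 4*j²) = 43 + j + 4*j²)
K(D(-14, 4))/m(b) = (3 - (-1)*4/7)/(43 + 187 + 4*187²) = (3 - 1*(-4/7))/(43 + 187 + 4*34969) = (3 + 4/7)/(43 + 187 + 139876) = (25/7)/140106 = (25/7)*(1/140106) = 25/980742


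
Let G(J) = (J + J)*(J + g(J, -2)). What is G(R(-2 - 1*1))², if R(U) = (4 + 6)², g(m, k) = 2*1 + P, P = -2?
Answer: 400000000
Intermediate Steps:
g(m, k) = 0 (g(m, k) = 2*1 - 2 = 2 - 2 = 0)
R(U) = 100 (R(U) = 10² = 100)
G(J) = 2*J² (G(J) = (J + J)*(J + 0) = (2*J)*J = 2*J²)
G(R(-2 - 1*1))² = (2*100²)² = (2*10000)² = 20000² = 400000000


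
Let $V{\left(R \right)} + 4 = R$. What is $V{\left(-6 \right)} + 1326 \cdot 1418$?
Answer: $1880258$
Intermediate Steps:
$V{\left(R \right)} = -4 + R$
$V{\left(-6 \right)} + 1326 \cdot 1418 = \left(-4 - 6\right) + 1326 \cdot 1418 = -10 + 1880268 = 1880258$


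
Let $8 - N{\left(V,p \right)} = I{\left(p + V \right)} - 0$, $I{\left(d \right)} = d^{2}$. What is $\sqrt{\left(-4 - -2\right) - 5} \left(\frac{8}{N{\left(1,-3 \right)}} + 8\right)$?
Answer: $10 i \sqrt{7} \approx 26.458 i$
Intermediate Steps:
$N{\left(V,p \right)} = 8 - \left(V + p\right)^{2}$ ($N{\left(V,p \right)} = 8 - \left(\left(p + V\right)^{2} - 0\right) = 8 - \left(\left(V + p\right)^{2} + 0\right) = 8 - \left(V + p\right)^{2}$)
$\sqrt{\left(-4 - -2\right) - 5} \left(\frac{8}{N{\left(1,-3 \right)}} + 8\right) = \sqrt{\left(-4 - -2\right) - 5} \left(\frac{8}{8 - \left(1 - 3\right)^{2}} + 8\right) = \sqrt{\left(-4 + 2\right) - 5} \left(\frac{8}{8 - \left(-2\right)^{2}} + 8\right) = \sqrt{-2 - 5} \left(\frac{8}{8 - 4} + 8\right) = \sqrt{-7} \left(\frac{8}{8 - 4} + 8\right) = i \sqrt{7} \left(\frac{8}{4} + 8\right) = i \sqrt{7} \left(8 \cdot \frac{1}{4} + 8\right) = i \sqrt{7} \left(2 + 8\right) = i \sqrt{7} \cdot 10 = 10 i \sqrt{7}$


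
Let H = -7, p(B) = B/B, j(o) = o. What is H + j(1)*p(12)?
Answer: -6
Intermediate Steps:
p(B) = 1
H + j(1)*p(12) = -7 + 1*1 = -7 + 1 = -6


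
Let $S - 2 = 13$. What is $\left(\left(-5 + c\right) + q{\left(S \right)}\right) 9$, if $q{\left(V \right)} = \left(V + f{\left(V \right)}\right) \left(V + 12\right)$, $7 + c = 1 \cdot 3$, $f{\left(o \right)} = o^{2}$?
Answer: $58239$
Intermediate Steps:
$S = 15$ ($S = 2 + 13 = 15$)
$c = -4$ ($c = -7 + 1 \cdot 3 = -7 + 3 = -4$)
$q{\left(V \right)} = \left(12 + V\right) \left(V + V^{2}\right)$ ($q{\left(V \right)} = \left(V + V^{2}\right) \left(V + 12\right) = \left(V + V^{2}\right) \left(12 + V\right) = \left(12 + V\right) \left(V + V^{2}\right)$)
$\left(\left(-5 + c\right) + q{\left(S \right)}\right) 9 = \left(\left(-5 - 4\right) + 15 \left(12 + 15^{2} + 13 \cdot 15\right)\right) 9 = \left(-9 + 15 \left(12 + 225 + 195\right)\right) 9 = \left(-9 + 15 \cdot 432\right) 9 = \left(-9 + 6480\right) 9 = 6471 \cdot 9 = 58239$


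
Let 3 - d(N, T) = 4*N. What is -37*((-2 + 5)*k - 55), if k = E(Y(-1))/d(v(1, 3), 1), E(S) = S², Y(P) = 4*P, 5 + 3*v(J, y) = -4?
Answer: 9583/5 ≈ 1916.6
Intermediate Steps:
v(J, y) = -3 (v(J, y) = -5/3 + (⅓)*(-4) = -5/3 - 4/3 = -3)
d(N, T) = 3 - 4*N
k = 16/15 (k = (4*(-1))²/(3 - 4*(-3)) = (-4)²/(3 + 12) = 16/15 ≈ 1.0667)
-37*((-2 + 5)*k - 55) = -37*((-2 + 5)*(16/15) - 55) = -37*(3*(16/15) - 55) = -37*(16/5 - 55) = -37*(-259/5) = 9583/5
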